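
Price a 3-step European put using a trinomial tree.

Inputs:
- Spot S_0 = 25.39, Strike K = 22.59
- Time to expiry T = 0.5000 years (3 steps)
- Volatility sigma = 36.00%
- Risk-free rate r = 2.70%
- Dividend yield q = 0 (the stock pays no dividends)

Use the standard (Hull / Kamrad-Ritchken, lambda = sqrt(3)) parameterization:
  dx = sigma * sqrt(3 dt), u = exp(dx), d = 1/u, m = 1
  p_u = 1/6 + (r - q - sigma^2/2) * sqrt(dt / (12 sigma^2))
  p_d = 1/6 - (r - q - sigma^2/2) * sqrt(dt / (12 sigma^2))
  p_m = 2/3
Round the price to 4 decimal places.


dt = T/N = 0.166667; dx = sigma*sqrt(3*dt) = 0.254558
u = exp(dx) = 1.289892; d = 1/u = 0.775259
p_u = 0.154292, p_m = 0.666667, p_d = 0.179041
Discount per step: exp(-r*dt) = 0.995510
Stock lattice S(k, j) with j the centered position index:
  k=0: S(0,+0) = 25.3900
  k=1: S(1,-1) = 19.6838; S(1,+0) = 25.3900; S(1,+1) = 32.7504
  k=2: S(2,-2) = 15.2601; S(2,-1) = 19.6838; S(2,+0) = 25.3900; S(2,+1) = 32.7504; S(2,+2) = 42.2444
  k=3: S(3,-3) = 11.8305; S(3,-2) = 15.2601; S(3,-1) = 19.6838; S(3,+0) = 25.3900; S(3,+1) = 32.7504; S(3,+2) = 42.2444; S(3,+3) = 54.4907
Terminal payoffs V(N, j) = max(K - S_T, 0):
  V(3,-3) = 10.759510; V(3,-2) = 7.329947; V(3,-1) = 2.906180; V(3,+0) = 0.000000; V(3,+1) = 0.000000; V(3,+2) = 0.000000; V(3,+3) = 0.000000
Backward induction: V(k, j) = exp(-r*dt) * [p_u * V(k+1, j+1) + p_m * V(k+1, j) + p_d * V(k+1, j-1)]
  V(2,-2) = exp(-r*dt) * [p_u*2.906180 + p_m*7.329947 + p_d*10.759510] = 7.228823
  V(2,-1) = exp(-r*dt) * [p_u*0.000000 + p_m*2.906180 + p_d*7.329947] = 3.235224
  V(2,+0) = exp(-r*dt) * [p_u*0.000000 + p_m*0.000000 + p_d*2.906180] = 0.517989
  V(2,+1) = exp(-r*dt) * [p_u*0.000000 + p_m*0.000000 + p_d*0.000000] = 0.000000
  V(2,+2) = exp(-r*dt) * [p_u*0.000000 + p_m*0.000000 + p_d*0.000000] = 0.000000
  V(1,-1) = exp(-r*dt) * [p_u*0.517989 + p_m*3.235224 + p_d*7.228823] = 3.515140
  V(1,+0) = exp(-r*dt) * [p_u*0.000000 + p_m*0.517989 + p_d*3.235224] = 0.920413
  V(1,+1) = exp(-r*dt) * [p_u*0.000000 + p_m*0.000000 + p_d*0.517989] = 0.092325
  V(0,+0) = exp(-r*dt) * [p_u*0.092325 + p_m*0.920413 + p_d*3.515140] = 1.251563

Answer: Price = V(0,0) = 1.2516


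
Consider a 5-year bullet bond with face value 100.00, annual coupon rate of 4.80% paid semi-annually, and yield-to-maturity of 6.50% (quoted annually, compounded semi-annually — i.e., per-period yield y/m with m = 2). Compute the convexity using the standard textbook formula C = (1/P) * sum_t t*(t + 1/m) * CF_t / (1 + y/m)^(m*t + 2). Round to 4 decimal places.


Coupon per period c = face * coupon_rate / m = 2.400000
Periods per year m = 2; per-period yield y/m = 0.032500
Number of cashflows N = 10
Cashflows (t years, CF_t, discount factor 1/(1+y/m)^(m*t), PV):
  t = 0.5000: CF_t = 2.400000, DF = 0.968523, PV = 2.324455
  t = 1.0000: CF_t = 2.400000, DF = 0.938037, PV = 2.251288
  t = 1.5000: CF_t = 2.400000, DF = 0.908510, PV = 2.180425
  t = 2.0000: CF_t = 2.400000, DF = 0.879913, PV = 2.111791
  t = 2.5000: CF_t = 2.400000, DF = 0.852216, PV = 2.045318
  t = 3.0000: CF_t = 2.400000, DF = 0.825391, PV = 1.980938
  t = 3.5000: CF_t = 2.400000, DF = 0.799410, PV = 1.918584
  t = 4.0000: CF_t = 2.400000, DF = 0.774247, PV = 1.858193
  t = 4.5000: CF_t = 2.400000, DF = 0.749876, PV = 1.799702
  t = 5.0000: CF_t = 102.400000, DF = 0.726272, PV = 74.370269
Price P = sum_t PV_t = 92.840964
Convexity numerator sum_t t*(t + 1/m) * CF_t / (1+y/m)^(m*t + 2):
  t = 0.5000: term = 1.090212
  t = 1.0000: term = 3.167687
  t = 1.5000: term = 6.135955
  t = 2.0000: term = 9.904690
  t = 2.5000: term = 14.389380
  t = 3.0000: term = 19.511024
  t = 3.5000: term = 25.195834
  t = 4.0000: term = 31.374957
  t = 4.5000: term = 37.984210
  t = 5.0000: term = 1918.456369
Convexity = (1/P) * sum = 2067.210318 / 92.840964 = 22.266144

Answer: Convexity = 22.2661


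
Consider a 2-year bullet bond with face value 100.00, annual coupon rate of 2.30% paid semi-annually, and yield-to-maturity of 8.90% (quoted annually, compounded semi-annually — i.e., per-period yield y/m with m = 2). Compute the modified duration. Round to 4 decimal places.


Answer: Modified duration = 1.8799

Derivation:
Coupon per period c = face * coupon_rate / m = 1.150000
Periods per year m = 2; per-period yield y/m = 0.044500
Number of cashflows N = 4
Cashflows (t years, CF_t, discount factor 1/(1+y/m)^(m*t), PV):
  t = 0.5000: CF_t = 1.150000, DF = 0.957396, PV = 1.101005
  t = 1.0000: CF_t = 1.150000, DF = 0.916607, PV = 1.054098
  t = 1.5000: CF_t = 1.150000, DF = 0.877556, PV = 1.009189
  t = 2.0000: CF_t = 101.150000, DF = 0.840168, PV = 84.983010
Price P = sum_t PV_t = 88.147302
First compute Macaulay numerator sum_t t * PV_t:
  t * PV_t at t = 0.5000: 0.550503
  t * PV_t at t = 1.0000: 1.054098
  t * PV_t at t = 1.5000: 1.513783
  t * PV_t at t = 2.0000: 169.966020
Macaulay duration D = 173.084404 / 88.147302 = 1.963581
Modified duration = D / (1 + y/m) = 1.963581 / (1 + 0.044500) = 1.879925


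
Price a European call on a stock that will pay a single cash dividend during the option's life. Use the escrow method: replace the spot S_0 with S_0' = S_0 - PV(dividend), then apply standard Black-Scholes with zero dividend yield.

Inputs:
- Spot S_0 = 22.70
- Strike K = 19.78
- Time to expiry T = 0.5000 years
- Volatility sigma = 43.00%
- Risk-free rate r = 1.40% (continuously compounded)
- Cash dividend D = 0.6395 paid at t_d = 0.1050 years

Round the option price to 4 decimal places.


Answer: Price = 3.9093

Derivation:
PV(D) = D * exp(-r * t_d) = 0.6395 * 0.99853108 = 0.63856063
S_0' = S_0 - PV(D) = 22.7000 - 0.63856063 = 22.06143937
d1 = (ln(S_0'/K) + (r + sigma^2/2)*T) / (sigma*sqrt(T)) = 0.53406273
d2 = d1 - sigma*sqrt(T) = 0.23000682
exp(-rT) = 0.99302444
N(d1) = 0.70335093; N(d2) = 0.59095676
C = S_0' * N(d1) - K * exp(-rT) * N(d2) = 22.06143937 * 0.70335093 - 19.7800 * 0.99302444 * 0.59095676 = 3.9093


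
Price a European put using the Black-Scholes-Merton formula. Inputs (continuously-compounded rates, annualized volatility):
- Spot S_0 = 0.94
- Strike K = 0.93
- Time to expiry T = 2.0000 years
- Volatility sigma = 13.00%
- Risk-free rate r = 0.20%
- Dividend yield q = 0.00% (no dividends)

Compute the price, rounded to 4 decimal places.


Answer: Price = 0.0617

Derivation:
d1 = (ln(S/K) + (r - q + 0.5*sigma^2) * T) / (sigma * sqrt(T)) = 0.17185572
d2 = d1 - sigma * sqrt(T) = -0.01199205
exp(-rT) = 0.99600799; exp(-qT) = 1.00000000
P = K * exp(-rT) * N(-d2) - S_0 * exp(-qT) * N(-d1)
N(-d1) = 0.43177548; N(-d2) = 0.50478402
P = 0.9300 * 0.99600799 * 0.50478402 - 0.9400 * 1.00000000 * 0.43177548 = 0.0617


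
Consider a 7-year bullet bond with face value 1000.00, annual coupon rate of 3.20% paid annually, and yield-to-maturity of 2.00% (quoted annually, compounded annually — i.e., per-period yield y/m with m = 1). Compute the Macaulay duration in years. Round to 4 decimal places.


Answer: Macaulay duration = 6.4082 years

Derivation:
Coupon per period c = face * coupon_rate / m = 32.000000
Periods per year m = 1; per-period yield y/m = 0.020000
Number of cashflows N = 7
Cashflows (t years, CF_t, discount factor 1/(1+y/m)^(m*t), PV):
  t = 1.0000: CF_t = 32.000000, DF = 0.980392, PV = 31.372549
  t = 2.0000: CF_t = 32.000000, DF = 0.961169, PV = 30.757401
  t = 3.0000: CF_t = 32.000000, DF = 0.942322, PV = 30.154315
  t = 4.0000: CF_t = 32.000000, DF = 0.923845, PV = 29.563054
  t = 5.0000: CF_t = 32.000000, DF = 0.905731, PV = 28.983386
  t = 6.0000: CF_t = 32.000000, DF = 0.887971, PV = 28.415084
  t = 7.0000: CF_t = 1032.000000, DF = 0.870560, PV = 898.418104
Price P = sum_t PV_t = 1077.663893
Macaulay numerator sum_t t * PV_t:
  t * PV_t at t = 1.0000: 31.372549
  t * PV_t at t = 2.0000: 61.514802
  t * PV_t at t = 3.0000: 90.462944
  t * PV_t at t = 4.0000: 118.252215
  t * PV_t at t = 5.0000: 144.916930
  t * PV_t at t = 6.0000: 170.490505
  t * PV_t at t = 7.0000: 6288.926730
Macaulay duration D = (sum_t t * PV_t) / P = 6905.936675 / 1077.663893 = 6.408247


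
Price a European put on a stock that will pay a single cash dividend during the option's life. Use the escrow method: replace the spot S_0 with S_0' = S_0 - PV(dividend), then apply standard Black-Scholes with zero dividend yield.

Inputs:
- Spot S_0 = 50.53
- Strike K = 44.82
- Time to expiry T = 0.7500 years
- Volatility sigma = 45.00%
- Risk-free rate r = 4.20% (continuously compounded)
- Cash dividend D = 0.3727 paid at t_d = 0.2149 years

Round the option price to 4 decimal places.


Answer: Price = 4.3457

Derivation:
PV(D) = D * exp(-r * t_d) = 0.3727 * 0.99101481 = 0.36935122
S_0' = S_0 - PV(D) = 50.5300 - 0.36935122 = 50.16064878
d1 = (ln(S_0'/K) + (r + sigma^2/2)*T) / (sigma*sqrt(T)) = 0.56455583
d2 = d1 - sigma*sqrt(T) = 0.17484440
exp(-rT) = 0.96899096
N(-d1) = 0.28618796; N(-d2) = 0.43060095
P = K * exp(-rT) * N(-d2) - S_0' * N(-d1) = 44.8200 * 0.96899096 * 0.43060095 - 50.16064878 * 0.28618796 = 4.3457


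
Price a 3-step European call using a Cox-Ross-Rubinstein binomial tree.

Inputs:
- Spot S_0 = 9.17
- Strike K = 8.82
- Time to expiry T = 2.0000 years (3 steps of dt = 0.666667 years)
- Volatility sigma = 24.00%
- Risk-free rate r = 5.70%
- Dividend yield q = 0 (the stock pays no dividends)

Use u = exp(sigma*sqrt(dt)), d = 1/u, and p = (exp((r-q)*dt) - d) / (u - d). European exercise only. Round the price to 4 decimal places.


dt = T/N = 0.666667
u = exp(sigma*sqrt(dt)) = 1.216477; d = 1/u = 0.822046
p = (exp((r-q)*dt) - d) / (u - d) = 0.549361
Discount per step: exp(-r*dt) = 0.962713
Stock lattice S(k, i) with i counting down-moves:
  k=0: S(0,0) = 9.1700
  k=1: S(1,0) = 11.1551; S(1,1) = 7.5382
  k=2: S(2,0) = 13.5699; S(2,1) = 9.1700; S(2,2) = 6.1967
  k=3: S(3,0) = 16.5075; S(3,1) = 11.1551; S(3,2) = 7.5382; S(3,3) = 5.0940
Terminal payoffs V(N, i) = max(S_T - K, 0):
  V(3,0) = 7.687500; V(3,1) = 2.335096; V(3,2) = 0.000000; V(3,3) = 0.000000
Backward induction: V(k, i) = exp(-r*dt) * [p * V(k+1, i) + (1-p) * V(k+1, i+1)].
  V(2,0) = exp(-r*dt) * [p*7.687500 + (1-p)*2.335096] = 5.078793
  V(2,1) = exp(-r*dt) * [p*2.335096 + (1-p)*0.000000] = 1.234980
  V(2,2) = exp(-r*dt) * [p*0.000000 + (1-p)*0.000000] = 0.000000
  V(1,0) = exp(-r*dt) * [p*5.078793 + (1-p)*1.234980] = 3.221837
  V(1,1) = exp(-r*dt) * [p*1.234980 + (1-p)*0.000000] = 0.653153
  V(0,0) = exp(-r*dt) * [p*3.221837 + (1-p)*0.653153] = 1.987318

Answer: Price = V(0,0) = 1.9873


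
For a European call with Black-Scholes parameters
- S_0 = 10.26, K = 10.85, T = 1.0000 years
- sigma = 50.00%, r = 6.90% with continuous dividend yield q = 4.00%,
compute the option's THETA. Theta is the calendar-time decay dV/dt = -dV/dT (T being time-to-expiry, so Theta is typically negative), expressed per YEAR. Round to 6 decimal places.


d1 = 0.1961755195; d2 = -0.3038244805
phi(d1) = 0.3913390534; exp(-qT) = 0.9607894392; exp(-rT) = 0.9333266801
Theta = -S*exp(-qT)*phi(d1)*sigma/(2*sqrt(T)) - r*K*exp(-rT)*N(d2) + q*S*exp(-qT)*N(d1)
N(d1) = 0.5777636058; N(d2) = 0.3806308075; sqrt(T) = 1.0000000000
Term 1 = -10.2600 * 0.9607894392 * 0.3913390534 * 0.5000 / (2 * 1.0000000000) = -0.9644257121
Term 2 = -0.0690 * 10.8500 * 0.9333266801 * 0.3806308075 = -0.2659600745
Term 3 = 0.0400 * 10.2600 * 0.9607894392 * 0.5777636058 = 0.2278168037
Theta = -0.9644257121 + (-0.2659600745) + (0.2278168037) = -1.002569

Answer: Theta = -1.002569


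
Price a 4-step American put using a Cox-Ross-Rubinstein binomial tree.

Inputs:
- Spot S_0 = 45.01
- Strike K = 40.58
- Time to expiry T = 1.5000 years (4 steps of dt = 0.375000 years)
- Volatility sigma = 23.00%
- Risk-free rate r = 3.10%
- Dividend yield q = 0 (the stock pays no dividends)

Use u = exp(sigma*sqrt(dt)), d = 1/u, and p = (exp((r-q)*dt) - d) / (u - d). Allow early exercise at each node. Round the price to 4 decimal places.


Answer: Price = V(0,0) = 2.4437

Derivation:
dt = T/N = 0.375000
u = exp(sigma*sqrt(dt)) = 1.151247; d = 1/u = 0.868623
p = (exp((r-q)*dt) - d) / (u - d) = 0.506219
Discount per step: exp(-r*dt) = 0.988442
Stock lattice S(k, i) with i counting down-moves:
  k=0: S(0,0) = 45.0100
  k=1: S(1,0) = 51.8176; S(1,1) = 39.0967
  k=2: S(2,0) = 59.6549; S(2,1) = 45.0100; S(2,2) = 33.9603
  k=3: S(3,0) = 68.6775; S(3,1) = 51.8176; S(3,2) = 39.0967; S(3,3) = 29.4987
  k=4: S(4,0) = 79.0648; S(4,1) = 59.6549; S(4,2) = 45.0100; S(4,3) = 33.9603; S(4,4) = 25.6233
Terminal payoffs V(N, i) = max(K - S_T, 0):
  V(4,0) = 0.000000; V(4,1) = 0.000000; V(4,2) = 0.000000; V(4,3) = 6.619660; V(4,4) = 14.956701
Backward induction: V(k, i) = exp(-r*dt) * [p * V(k+1, i) + (1-p) * V(k+1, i+1)]; then take max(V_cont, immediate exercise) for American.
  V(3,0) = exp(-r*dt) * [p*0.000000 + (1-p)*0.000000] = 0.000000; exercise = 0.000000; V(3,0) = max -> 0.000000
  V(3,1) = exp(-r*dt) * [p*0.000000 + (1-p)*0.000000] = 0.000000; exercise = 0.000000; V(3,1) = max -> 0.000000
  V(3,2) = exp(-r*dt) * [p*0.000000 + (1-p)*6.619660] = 3.230883; exercise = 1.483262; V(3,2) = max -> 3.230883
  V(3,3) = exp(-r*dt) * [p*6.619660 + (1-p)*14.956701] = 10.612244; exercise = 11.081255; V(3,3) = max -> 11.081255
  V(2,0) = exp(-r*dt) * [p*0.000000 + (1-p)*0.000000] = 0.000000; exercise = 0.000000; V(2,0) = max -> 0.000000
  V(2,1) = exp(-r*dt) * [p*0.000000 + (1-p)*3.230883] = 1.576910; exercise = 0.000000; V(2,1) = max -> 1.576910
  V(2,2) = exp(-r*dt) * [p*3.230883 + (1-p)*11.081255] = 7.025103; exercise = 6.619660; V(2,2) = max -> 7.025103
  V(1,0) = exp(-r*dt) * [p*0.000000 + (1-p)*1.576910] = 0.769649; exercise = 0.000000; V(1,0) = max -> 0.769649
  V(1,1) = exp(-r*dt) * [p*1.576910 + (1-p)*7.025103] = 4.217805; exercise = 1.483262; V(1,1) = max -> 4.217805
  V(0,0) = exp(-r*dt) * [p*0.769649 + (1-p)*4.217805] = 2.443709; exercise = 0.000000; V(0,0) = max -> 2.443709


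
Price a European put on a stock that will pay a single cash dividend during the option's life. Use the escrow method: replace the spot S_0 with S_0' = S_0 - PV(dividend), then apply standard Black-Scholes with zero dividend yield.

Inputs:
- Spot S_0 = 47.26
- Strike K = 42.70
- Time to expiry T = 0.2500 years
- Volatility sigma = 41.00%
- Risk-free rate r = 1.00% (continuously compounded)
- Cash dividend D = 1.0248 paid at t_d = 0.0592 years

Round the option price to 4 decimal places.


Answer: Price = 2.0903

Derivation:
PV(D) = D * exp(-r * t_d) = 1.0248 * 0.99940818 = 1.02419350
S_0' = S_0 - PV(D) = 47.2600 - 1.02419350 = 46.23580650
d1 = (ln(S_0'/K) + (r + sigma^2/2)*T) / (sigma*sqrt(T)) = 0.50277127
d2 = d1 - sigma*sqrt(T) = 0.29777127
exp(-rT) = 0.99750312
N(-d1) = 0.30756255; N(-d2) = 0.38293887
P = K * exp(-rT) * N(-d2) - S_0' * N(-d1) = 42.7000 * 0.99750312 * 0.38293887 - 46.23580650 * 0.30756255 = 2.0903


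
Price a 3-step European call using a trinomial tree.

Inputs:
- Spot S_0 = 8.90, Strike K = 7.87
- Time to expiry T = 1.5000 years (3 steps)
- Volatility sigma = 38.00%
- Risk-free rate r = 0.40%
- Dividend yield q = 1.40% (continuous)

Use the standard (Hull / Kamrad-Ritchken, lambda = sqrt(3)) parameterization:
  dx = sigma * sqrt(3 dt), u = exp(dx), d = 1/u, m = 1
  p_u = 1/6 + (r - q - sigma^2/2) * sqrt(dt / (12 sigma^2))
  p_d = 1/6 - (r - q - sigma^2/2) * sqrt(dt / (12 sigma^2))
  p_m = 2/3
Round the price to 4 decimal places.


Answer: Price = V(0,0) = 1.9824

Derivation:
dt = T/N = 0.500000; dx = sigma*sqrt(3*dt) = 0.465403
u = exp(dx) = 1.592656; d = 1/u = 0.627882
p_u = 0.122511, p_m = 0.666667, p_d = 0.210822
Discount per step: exp(-r*dt) = 0.998002
Stock lattice S(k, j) with j the centered position index:
  k=0: S(0,+0) = 8.9000
  k=1: S(1,-1) = 5.5881; S(1,+0) = 8.9000; S(1,+1) = 14.1746
  k=2: S(2,-2) = 3.5087; S(2,-1) = 5.5881; S(2,+0) = 8.9000; S(2,+1) = 14.1746; S(2,+2) = 22.5753
  k=3: S(3,-3) = 2.2030; S(3,-2) = 3.5087; S(3,-1) = 5.5881; S(3,+0) = 8.9000; S(3,+1) = 14.1746; S(3,+2) = 22.5753; S(3,+3) = 35.9547
Terminal payoffs V(N, j) = max(S_T - K, 0):
  V(3,-3) = 0.000000; V(3,-2) = 0.000000; V(3,-1) = 0.000000; V(3,+0) = 1.030000; V(3,+1) = 6.304638; V(3,+2) = 14.705322; V(3,+3) = 28.084722
Backward induction: V(k, j) = exp(-r*dt) * [p_u * V(k+1, j+1) + p_m * V(k+1, j) + p_d * V(k+1, j-1)]
  V(2,-2) = exp(-r*dt) * [p_u*0.000000 + p_m*0.000000 + p_d*0.000000] = 0.000000
  V(2,-1) = exp(-r*dt) * [p_u*1.030000 + p_m*0.000000 + p_d*0.000000] = 0.125935
  V(2,+0) = exp(-r*dt) * [p_u*6.304638 + p_m*1.030000 + p_d*0.000000] = 1.456141
  V(2,+1) = exp(-r*dt) * [p_u*14.705322 + p_m*6.304638 + p_d*1.030000] = 6.209377
  V(2,+2) = exp(-r*dt) * [p_u*28.084722 + p_m*14.705322 + p_d*6.304638] = 14.544285
  V(1,-1) = exp(-r*dt) * [p_u*1.456141 + p_m*0.125935 + p_d*0.000000] = 0.261826
  V(1,+0) = exp(-r*dt) * [p_u*6.209377 + p_m*1.456141 + p_d*0.125935] = 1.754518
  V(1,+1) = exp(-r*dt) * [p_u*14.544285 + p_m*6.209377 + p_d*1.456141] = 6.215968
  V(0,+0) = exp(-r*dt) * [p_u*6.215968 + p_m*1.754518 + p_d*0.261826] = 1.982435


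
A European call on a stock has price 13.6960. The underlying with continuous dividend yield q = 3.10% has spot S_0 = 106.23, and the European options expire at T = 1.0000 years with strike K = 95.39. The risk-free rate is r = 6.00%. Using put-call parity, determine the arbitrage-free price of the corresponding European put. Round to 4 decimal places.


Put-call parity: C - P = S_0 * exp(-qT) - K * exp(-rT).
S_0 * exp(-qT) = 106.2300 * 0.96947557 = 102.98739013
K * exp(-rT) = 95.3900 * 0.94176453 = 89.83491886
P = C - S*exp(-qT) + K*exp(-rT)
P = 13.6960 - 102.98739013 + 89.83491886 = 0.5435

Answer: Put price = 0.5435


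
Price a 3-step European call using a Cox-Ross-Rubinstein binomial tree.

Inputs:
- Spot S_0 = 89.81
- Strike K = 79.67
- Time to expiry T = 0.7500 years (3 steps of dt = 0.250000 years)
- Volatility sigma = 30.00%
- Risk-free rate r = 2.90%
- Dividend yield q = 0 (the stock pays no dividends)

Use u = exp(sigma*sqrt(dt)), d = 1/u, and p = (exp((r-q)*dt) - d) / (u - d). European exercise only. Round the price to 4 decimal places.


dt = T/N = 0.250000
u = exp(sigma*sqrt(dt)) = 1.161834; d = 1/u = 0.860708
p = (exp((r-q)*dt) - d) / (u - d) = 0.486734
Discount per step: exp(-r*dt) = 0.992776
Stock lattice S(k, i) with i counting down-moves:
  k=0: S(0,0) = 89.8100
  k=1: S(1,0) = 104.3443; S(1,1) = 77.3002
  k=2: S(2,0) = 121.2308; S(2,1) = 89.8100; S(2,2) = 66.5329
  k=3: S(3,0) = 140.8501; S(3,1) = 104.3443; S(3,2) = 77.3002; S(3,3) = 57.2654
Terminal payoffs V(N, i) = max(S_T - K, 0):
  V(3,0) = 61.180117; V(3,1) = 24.674333; V(3,2) = 0.000000; V(3,3) = 0.000000
Backward induction: V(k, i) = exp(-r*dt) * [p * V(k+1, i) + (1-p) * V(k+1, i+1)].
  V(2,0) = exp(-r*dt) * [p*61.180117 + (1-p)*24.674333] = 42.136338
  V(2,1) = exp(-r*dt) * [p*24.674333 + (1-p)*0.000000] = 11.923079
  V(2,2) = exp(-r*dt) * [p*0.000000 + (1-p)*0.000000] = 0.000000
  V(1,0) = exp(-r*dt) * [p*42.136338 + (1-p)*11.923079] = 26.436536
  V(1,1) = exp(-r*dt) * [p*11.923079 + (1-p)*0.000000] = 5.761445
  V(0,0) = exp(-r*dt) * [p*26.436536 + (1-p)*5.761445] = 15.710398

Answer: Price = V(0,0) = 15.7104


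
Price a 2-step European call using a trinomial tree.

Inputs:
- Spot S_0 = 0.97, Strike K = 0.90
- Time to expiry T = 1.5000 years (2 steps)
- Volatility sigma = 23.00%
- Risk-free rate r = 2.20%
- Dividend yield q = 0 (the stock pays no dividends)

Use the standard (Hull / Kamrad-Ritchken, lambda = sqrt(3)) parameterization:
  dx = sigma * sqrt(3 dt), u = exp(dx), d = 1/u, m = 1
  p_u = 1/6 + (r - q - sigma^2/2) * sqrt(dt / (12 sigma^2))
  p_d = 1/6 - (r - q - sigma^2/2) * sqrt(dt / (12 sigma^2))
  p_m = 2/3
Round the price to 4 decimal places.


dt = T/N = 0.750000; dx = sigma*sqrt(3*dt) = 0.345000
u = exp(dx) = 1.411990; d = 1/u = 0.708220
p_u = 0.161830, p_m = 0.666667, p_d = 0.171504
Discount per step: exp(-r*dt) = 0.983635
Stock lattice S(k, j) with j the centered position index:
  k=0: S(0,+0) = 0.9700
  k=1: S(1,-1) = 0.6870; S(1,+0) = 0.9700; S(1,+1) = 1.3696
  k=2: S(2,-2) = 0.4865; S(2,-1) = 0.6870; S(2,+0) = 0.9700; S(2,+1) = 1.3696; S(2,+2) = 1.9339
Terminal payoffs V(N, j) = max(S_T - K, 0):
  V(2,-2) = 0.000000; V(2,-1) = 0.000000; V(2,+0) = 0.070000; V(2,+1) = 0.469630; V(2,+2) = 1.033904
Backward induction: V(k, j) = exp(-r*dt) * [p_u * V(k+1, j+1) + p_m * V(k+1, j) + p_d * V(k+1, j-1)]
  V(1,-1) = exp(-r*dt) * [p_u*0.070000 + p_m*0.000000 + p_d*0.000000] = 0.011143
  V(1,+0) = exp(-r*dt) * [p_u*0.469630 + p_m*0.070000 + p_d*0.000000] = 0.120659
  V(1,+1) = exp(-r*dt) * [p_u*1.033904 + p_m*0.469630 + p_d*0.070000] = 0.484350
  V(0,+0) = exp(-r*dt) * [p_u*0.484350 + p_m*0.120659 + p_d*0.011143] = 0.158103

Answer: Price = V(0,0) = 0.1581


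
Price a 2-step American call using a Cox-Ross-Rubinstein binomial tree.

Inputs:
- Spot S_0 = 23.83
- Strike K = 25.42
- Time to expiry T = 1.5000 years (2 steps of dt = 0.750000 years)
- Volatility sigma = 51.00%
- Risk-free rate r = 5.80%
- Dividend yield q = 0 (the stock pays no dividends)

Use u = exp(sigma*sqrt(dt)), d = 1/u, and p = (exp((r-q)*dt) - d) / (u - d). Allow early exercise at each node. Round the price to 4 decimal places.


Answer: Price = V(0,0) = 5.7207

Derivation:
dt = T/N = 0.750000
u = exp(sigma*sqrt(dt)) = 1.555307; d = 1/u = 0.642960
p = (exp((r-q)*dt) - d) / (u - d) = 0.440074
Discount per step: exp(-r*dt) = 0.957433
Stock lattice S(k, i) with i counting down-moves:
  k=0: S(0,0) = 23.8300
  k=1: S(1,0) = 37.0630; S(1,1) = 15.3217
  k=2: S(2,0) = 57.6443; S(2,1) = 23.8300; S(2,2) = 9.8513
Terminal payoffs V(N, i) = max(S_T - K, 0):
  V(2,0) = 32.224290; V(2,1) = 0.000000; V(2,2) = 0.000000
Backward induction: V(k, i) = exp(-r*dt) * [p * V(k+1, i) + (1-p) * V(k+1, i+1)]; then take max(V_cont, immediate exercise) for American.
  V(1,0) = exp(-r*dt) * [p*32.224290 + (1-p)*0.000000] = 13.577416; exercise = 11.642966; V(1,0) = max -> 13.577416
  V(1,1) = exp(-r*dt) * [p*0.000000 + (1-p)*0.000000] = 0.000000; exercise = 0.000000; V(1,1) = max -> 0.000000
  V(0,0) = exp(-r*dt) * [p*13.577416 + (1-p)*0.000000] = 5.720722; exercise = 0.000000; V(0,0) = max -> 5.720722


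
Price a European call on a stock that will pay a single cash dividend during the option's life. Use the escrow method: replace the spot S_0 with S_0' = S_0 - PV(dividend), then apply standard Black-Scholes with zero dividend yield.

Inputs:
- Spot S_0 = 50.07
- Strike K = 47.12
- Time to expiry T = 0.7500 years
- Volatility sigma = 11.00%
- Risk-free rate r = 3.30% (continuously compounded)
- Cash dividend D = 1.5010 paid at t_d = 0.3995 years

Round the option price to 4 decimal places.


PV(D) = D * exp(-r * t_d) = 1.5010 * 0.98690302 = 1.48134144
S_0' = S_0 - PV(D) = 50.0700 - 1.48134144 = 48.58865856
d1 = (ln(S_0'/K) + (r + sigma^2/2)*T) / (sigma*sqrt(T)) = 0.62962778
d2 = d1 - sigma*sqrt(T) = 0.53436498
exp(-rT) = 0.97555377
N(d1) = 0.73553093; N(d2) = 0.70345548
C = S_0' * N(d1) - K * exp(-rT) * N(d2) = 48.58865856 * 0.73553093 - 47.1200 * 0.97555377 * 0.70345548 = 3.4020

Answer: Price = 3.4020


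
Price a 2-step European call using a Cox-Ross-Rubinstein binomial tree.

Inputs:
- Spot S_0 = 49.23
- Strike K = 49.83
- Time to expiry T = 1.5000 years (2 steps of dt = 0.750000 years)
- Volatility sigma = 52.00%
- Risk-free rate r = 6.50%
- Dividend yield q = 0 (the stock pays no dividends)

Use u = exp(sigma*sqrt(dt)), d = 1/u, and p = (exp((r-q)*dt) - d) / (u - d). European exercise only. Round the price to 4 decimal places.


dt = T/N = 0.750000
u = exp(sigma*sqrt(dt)) = 1.568835; d = 1/u = 0.637416
p = (exp((r-q)*dt) - d) / (u - d) = 0.442918
Discount per step: exp(-r*dt) = 0.952419
Stock lattice S(k, i) with i counting down-moves:
  k=0: S(0,0) = 49.2300
  k=1: S(1,0) = 77.2337; S(1,1) = 31.3800
  k=2: S(2,0) = 121.1670; S(2,1) = 49.2300; S(2,2) = 20.0021
Terminal payoffs V(N, i) = max(S_T - K, 0):
  V(2,0) = 71.336982; V(2,1) = 0.000000; V(2,2) = 0.000000
Backward induction: V(k, i) = exp(-r*dt) * [p * V(k+1, i) + (1-p) * V(k+1, i+1)].
  V(1,0) = exp(-r*dt) * [p*71.336982 + (1-p)*0.000000] = 30.093036
  V(1,1) = exp(-r*dt) * [p*0.000000 + (1-p)*0.000000] = 0.000000
  V(0,0) = exp(-r*dt) * [p*30.093036 + (1-p)*0.000000] = 12.694549

Answer: Price = V(0,0) = 12.6945


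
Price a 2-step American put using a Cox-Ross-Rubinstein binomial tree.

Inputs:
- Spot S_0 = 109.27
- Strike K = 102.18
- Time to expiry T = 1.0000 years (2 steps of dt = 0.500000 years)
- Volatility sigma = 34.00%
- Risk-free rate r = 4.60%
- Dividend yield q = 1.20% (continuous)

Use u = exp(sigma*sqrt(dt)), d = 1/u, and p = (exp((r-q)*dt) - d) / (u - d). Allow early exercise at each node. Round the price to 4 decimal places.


dt = T/N = 0.500000
u = exp(sigma*sqrt(dt)) = 1.271778; d = 1/u = 0.786300
p = (exp((r-q)*dt) - d) / (u - d) = 0.475500
Discount per step: exp(-r*dt) = 0.977262
Stock lattice S(k, i) with i counting down-moves:
  k=0: S(0,0) = 109.2700
  k=1: S(1,0) = 138.9672; S(1,1) = 85.9191
  k=2: S(2,0) = 176.7355; S(2,1) = 109.2700; S(2,2) = 67.5582
Terminal payoffs V(N, i) = max(K - S_T, 0):
  V(2,0) = 0.000000; V(2,1) = 0.000000; V(2,2) = 34.621812
Backward induction: V(k, i) = exp(-r*dt) * [p * V(k+1, i) + (1-p) * V(k+1, i+1)]; then take max(V_cont, immediate exercise) for American.
  V(1,0) = exp(-r*dt) * [p*0.000000 + (1-p)*0.000000] = 0.000000; exercise = 0.000000; V(1,0) = max -> 0.000000
  V(1,1) = exp(-r*dt) * [p*0.000000 + (1-p)*34.621812] = 17.746242; exercise = 16.260950; V(1,1) = max -> 17.746242
  V(0,0) = exp(-r*dt) * [p*0.000000 + (1-p)*17.746242] = 9.096263; exercise = 0.000000; V(0,0) = max -> 9.096263

Answer: Price = V(0,0) = 9.0963


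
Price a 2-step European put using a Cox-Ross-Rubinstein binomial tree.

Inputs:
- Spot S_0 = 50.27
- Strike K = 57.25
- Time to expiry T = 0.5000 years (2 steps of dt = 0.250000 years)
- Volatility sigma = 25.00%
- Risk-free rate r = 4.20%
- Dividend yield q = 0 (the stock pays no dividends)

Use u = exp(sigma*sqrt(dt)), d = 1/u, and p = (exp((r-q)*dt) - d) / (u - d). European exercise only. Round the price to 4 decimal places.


Answer: Price = V(0,0) = 7.6556

Derivation:
dt = T/N = 0.250000
u = exp(sigma*sqrt(dt)) = 1.133148; d = 1/u = 0.882497
p = (exp((r-q)*dt) - d) / (u - d) = 0.510902
Discount per step: exp(-r*dt) = 0.989555
Stock lattice S(k, i) with i counting down-moves:
  k=0: S(0,0) = 50.2700
  k=1: S(1,0) = 56.9634; S(1,1) = 44.3631
  k=2: S(2,0) = 64.5480; S(2,1) = 50.2700; S(2,2) = 39.1503
Terminal payoffs V(N, i) = max(K - S_T, 0):
  V(2,0) = 0.000000; V(2,1) = 6.980000; V(2,2) = 18.099685
Backward induction: V(k, i) = exp(-r*dt) * [p * V(k+1, i) + (1-p) * V(k+1, i+1)].
  V(1,0) = exp(-r*dt) * [p*0.000000 + (1-p)*6.980000] = 3.378245
  V(1,1) = exp(-r*dt) * [p*6.980000 + (1-p)*18.099685] = 12.288901
  V(0,0) = exp(-r*dt) * [p*3.378245 + (1-p)*12.288901] = 7.655620


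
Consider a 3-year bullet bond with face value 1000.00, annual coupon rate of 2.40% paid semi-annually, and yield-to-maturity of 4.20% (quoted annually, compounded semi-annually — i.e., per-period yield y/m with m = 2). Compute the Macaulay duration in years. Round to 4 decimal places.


Coupon per period c = face * coupon_rate / m = 12.000000
Periods per year m = 2; per-period yield y/m = 0.021000
Number of cashflows N = 6
Cashflows (t years, CF_t, discount factor 1/(1+y/m)^(m*t), PV):
  t = 0.5000: CF_t = 12.000000, DF = 0.979432, PV = 11.753183
  t = 1.0000: CF_t = 12.000000, DF = 0.959287, PV = 11.511443
  t = 1.5000: CF_t = 12.000000, DF = 0.939556, PV = 11.274675
  t = 2.0000: CF_t = 12.000000, DF = 0.920231, PV = 11.042776
  t = 2.5000: CF_t = 12.000000, DF = 0.901304, PV = 10.815648
  t = 3.0000: CF_t = 1012.000000, DF = 0.882766, PV = 893.359088
Price P = sum_t PV_t = 949.756813
Macaulay numerator sum_t t * PV_t:
  t * PV_t at t = 0.5000: 5.876592
  t * PV_t at t = 1.0000: 11.511443
  t * PV_t at t = 1.5000: 16.912012
  t * PV_t at t = 2.0000: 22.085553
  t * PV_t at t = 2.5000: 27.039119
  t * PV_t at t = 3.0000: 2680.077265
Macaulay duration D = (sum_t t * PV_t) / P = 2763.501984 / 949.756813 = 2.909694

Answer: Macaulay duration = 2.9097 years


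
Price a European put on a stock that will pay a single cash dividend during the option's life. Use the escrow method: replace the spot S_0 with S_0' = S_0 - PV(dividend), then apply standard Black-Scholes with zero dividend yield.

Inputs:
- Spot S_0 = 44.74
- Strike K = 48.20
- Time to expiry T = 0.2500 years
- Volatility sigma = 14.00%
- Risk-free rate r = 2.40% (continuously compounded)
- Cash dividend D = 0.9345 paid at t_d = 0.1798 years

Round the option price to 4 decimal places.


Answer: Price = 4.2548

Derivation:
PV(D) = D * exp(-r * t_d) = 0.9345 * 0.99569410 = 0.93047613
S_0' = S_0 - PV(D) = 44.7400 - 0.93047613 = 43.80952387
d1 = (ln(S_0'/K) + (r + sigma^2/2)*T) / (sigma*sqrt(T)) = -1.24368268
d2 = d1 - sigma*sqrt(T) = -1.31368268
exp(-rT) = 0.99401796
N(-d1) = 0.89319181; N(-d2) = 0.90552349
P = K * exp(-rT) * N(-d2) - S_0' * N(-d1) = 48.2000 * 0.99401796 * 0.90552349 - 43.80952387 * 0.89319181 = 4.2548


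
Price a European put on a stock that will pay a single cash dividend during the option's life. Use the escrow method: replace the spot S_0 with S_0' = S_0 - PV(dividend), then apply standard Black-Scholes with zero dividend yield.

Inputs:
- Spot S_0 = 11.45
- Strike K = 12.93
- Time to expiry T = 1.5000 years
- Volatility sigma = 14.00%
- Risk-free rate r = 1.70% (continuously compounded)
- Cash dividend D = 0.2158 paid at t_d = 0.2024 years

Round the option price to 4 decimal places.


Answer: Price = 1.6751

Derivation:
PV(D) = D * exp(-r * t_d) = 0.2158 * 0.99656511 = 0.21505875
S_0' = S_0 - PV(D) = 11.4500 - 0.21505875 = 11.23494125
d1 = (ln(S_0'/K) + (r + sigma^2/2)*T) / (sigma*sqrt(T)) = -0.58508697
d2 = d1 - sigma*sqrt(T) = -0.75655125
exp(-rT) = 0.97482238
N(-d1) = 0.72075538; N(-d2) = 0.77534062
P = K * exp(-rT) * N(-d2) - S_0' * N(-d1) = 12.9300 * 0.97482238 * 0.77534062 - 11.23494125 * 0.72075538 = 1.6751


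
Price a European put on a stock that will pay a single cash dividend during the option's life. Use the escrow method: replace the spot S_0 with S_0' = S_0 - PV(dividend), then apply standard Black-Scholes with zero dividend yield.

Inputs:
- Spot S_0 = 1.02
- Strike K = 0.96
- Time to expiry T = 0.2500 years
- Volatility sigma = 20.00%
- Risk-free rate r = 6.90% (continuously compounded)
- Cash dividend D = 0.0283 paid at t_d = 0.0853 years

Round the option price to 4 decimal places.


Answer: Price = 0.0192

Derivation:
PV(D) = D * exp(-r * t_d) = 0.0283 * 0.99413159 = 0.02813392
S_0' = S_0 - PV(D) = 1.0200 - 0.02813392 = 0.99186608
d1 = (ln(S_0'/K) + (r + sigma^2/2)*T) / (sigma*sqrt(T)) = 0.54904810
d2 = d1 - sigma*sqrt(T) = 0.44904810
exp(-rT) = 0.98289793
N(-d1) = 0.29148622; N(-d2) = 0.32669848
P = K * exp(-rT) * N(-d2) - S_0' * N(-d1) = 0.9600 * 0.98289793 * 0.32669848 - 0.99186608 * 0.29148622 = 0.0192


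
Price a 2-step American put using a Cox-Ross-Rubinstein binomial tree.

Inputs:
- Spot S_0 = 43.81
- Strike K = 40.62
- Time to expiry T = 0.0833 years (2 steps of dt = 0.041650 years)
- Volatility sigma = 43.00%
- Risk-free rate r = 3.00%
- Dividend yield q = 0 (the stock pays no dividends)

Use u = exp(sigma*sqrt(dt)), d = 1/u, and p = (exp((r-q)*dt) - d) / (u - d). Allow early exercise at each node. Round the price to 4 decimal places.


dt = T/N = 0.041650
u = exp(sigma*sqrt(dt)) = 1.091722; d = 1/u = 0.915985
p = (exp((r-q)*dt) - d) / (u - d) = 0.485190
Discount per step: exp(-r*dt) = 0.998751
Stock lattice S(k, i) with i counting down-moves:
  k=0: S(0,0) = 43.8100
  k=1: S(1,0) = 47.8283; S(1,1) = 40.1293
  k=2: S(2,0) = 52.2152; S(2,1) = 43.8100; S(2,2) = 36.7578
Terminal payoffs V(N, i) = max(K - S_T, 0):
  V(2,0) = 0.000000; V(2,1) = 0.000000; V(2,2) = 3.862200
Backward induction: V(k, i) = exp(-r*dt) * [p * V(k+1, i) + (1-p) * V(k+1, i+1)]; then take max(V_cont, immediate exercise) for American.
  V(1,0) = exp(-r*dt) * [p*0.000000 + (1-p)*0.000000] = 0.000000; exercise = 0.000000; V(1,0) = max -> 0.000000
  V(1,1) = exp(-r*dt) * [p*0.000000 + (1-p)*3.862200] = 1.985818; exercise = 0.490719; V(1,1) = max -> 1.985818
  V(0,0) = exp(-r*dt) * [p*0.000000 + (1-p)*1.985818] = 1.021043; exercise = 0.000000; V(0,0) = max -> 1.021043

Answer: Price = V(0,0) = 1.0210


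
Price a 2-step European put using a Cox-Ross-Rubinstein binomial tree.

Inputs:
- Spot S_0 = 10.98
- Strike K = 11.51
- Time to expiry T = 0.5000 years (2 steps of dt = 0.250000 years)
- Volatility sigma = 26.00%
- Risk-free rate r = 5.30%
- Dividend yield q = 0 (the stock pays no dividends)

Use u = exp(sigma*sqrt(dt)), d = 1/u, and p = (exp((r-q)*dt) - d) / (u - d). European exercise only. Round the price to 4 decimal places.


dt = T/N = 0.250000
u = exp(sigma*sqrt(dt)) = 1.138828; d = 1/u = 0.878095
p = (exp((r-q)*dt) - d) / (u - d) = 0.518702
Discount per step: exp(-r*dt) = 0.986837
Stock lattice S(k, i) with i counting down-moves:
  k=0: S(0,0) = 10.9800
  k=1: S(1,0) = 12.5043; S(1,1) = 9.6415
  k=2: S(2,0) = 14.2403; S(2,1) = 10.9800; S(2,2) = 8.4661
Terminal payoffs V(N, i) = max(K - S_T, 0):
  V(2,0) = 0.000000; V(2,1) = 0.530000; V(2,2) = 3.043854
Backward induction: V(k, i) = exp(-r*dt) * [p * V(k+1, i) + (1-p) * V(k+1, i+1)].
  V(1,0) = exp(-r*dt) * [p*0.000000 + (1-p)*0.530000] = 0.251730
  V(1,1) = exp(-r*dt) * [p*0.530000 + (1-p)*3.043854] = 1.717011
  V(0,0) = exp(-r*dt) * [p*0.251730 + (1-p)*1.717011] = 0.944370

Answer: Price = V(0,0) = 0.9444


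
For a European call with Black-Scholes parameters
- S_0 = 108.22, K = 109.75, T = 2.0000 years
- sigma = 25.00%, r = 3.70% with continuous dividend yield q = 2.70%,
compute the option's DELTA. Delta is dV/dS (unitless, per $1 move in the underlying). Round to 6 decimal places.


Answer: Delta = 0.546450

Derivation:
d1 = 0.1936373461; d2 = -0.1599160445
phi(d1) = 0.3915326992; exp(-qT) = 0.9474321065; exp(-rT) = 0.9286716938
N(d1) = 0.5767700732
Delta = exp(-qT) * N(d1) = 0.9474321065 * 0.5767700732 = 0.546450


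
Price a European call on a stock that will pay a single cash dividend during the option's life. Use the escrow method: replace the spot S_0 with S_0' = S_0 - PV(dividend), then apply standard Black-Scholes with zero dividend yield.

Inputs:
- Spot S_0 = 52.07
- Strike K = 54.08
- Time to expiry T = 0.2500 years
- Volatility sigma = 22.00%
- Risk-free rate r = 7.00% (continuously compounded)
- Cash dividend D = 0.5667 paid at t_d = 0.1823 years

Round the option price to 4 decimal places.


PV(D) = D * exp(-r * t_d) = 0.5667 * 0.98732008 = 0.55951429
S_0' = S_0 - PV(D) = 52.0700 - 0.55951429 = 51.51048571
d1 = (ln(S_0'/K) + (r + sigma^2/2)*T) / (sigma*sqrt(T)) = -0.22844581
d2 = d1 - sigma*sqrt(T) = -0.33844581
exp(-rT) = 0.98265224
N(d1) = 0.40964984; N(d2) = 0.36751363
C = S_0' * N(d1) - K * exp(-rT) * N(d2) = 51.51048571 * 0.40964984 - 54.0800 * 0.98265224 * 0.36751363 = 1.5709

Answer: Price = 1.5709


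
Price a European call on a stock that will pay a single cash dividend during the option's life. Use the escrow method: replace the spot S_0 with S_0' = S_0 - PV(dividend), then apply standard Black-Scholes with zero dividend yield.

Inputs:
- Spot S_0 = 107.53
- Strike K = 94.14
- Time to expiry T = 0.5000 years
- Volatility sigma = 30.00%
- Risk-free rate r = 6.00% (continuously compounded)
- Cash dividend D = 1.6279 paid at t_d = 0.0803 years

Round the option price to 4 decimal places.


PV(D) = D * exp(-r * t_d) = 1.6279 * 0.99519359 = 1.62007564
S_0' = S_0 - PV(D) = 107.5300 - 1.62007564 = 105.90992436
d1 = (ln(S_0'/K) + (r + sigma^2/2)*T) / (sigma*sqrt(T)) = 0.80282984
d2 = d1 - sigma*sqrt(T) = 0.59069780
exp(-rT) = 0.97044553
N(d1) = 0.78896345; N(d2) = 0.72263854
C = S_0' * N(d1) - K * exp(-rT) * N(d2) = 105.90992436 * 0.78896345 - 94.1400 * 0.97044553 * 0.72263854 = 17.5404

Answer: Price = 17.5404


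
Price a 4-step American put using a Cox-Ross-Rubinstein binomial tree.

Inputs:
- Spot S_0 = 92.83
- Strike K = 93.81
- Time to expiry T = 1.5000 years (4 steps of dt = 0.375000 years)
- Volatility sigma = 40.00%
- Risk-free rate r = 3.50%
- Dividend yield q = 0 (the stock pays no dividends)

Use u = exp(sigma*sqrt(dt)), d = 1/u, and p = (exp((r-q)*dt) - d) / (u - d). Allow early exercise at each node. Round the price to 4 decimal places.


Answer: Price = V(0,0) = 15.8461

Derivation:
dt = T/N = 0.375000
u = exp(sigma*sqrt(dt)) = 1.277556; d = 1/u = 0.782744
p = (exp((r-q)*dt) - d) / (u - d) = 0.465767
Discount per step: exp(-r*dt) = 0.986961
Stock lattice S(k, i) with i counting down-moves:
  k=0: S(0,0) = 92.8300
  k=1: S(1,0) = 118.5955; S(1,1) = 72.6622
  k=2: S(2,0) = 151.5125; S(2,1) = 92.8300; S(2,2) = 56.8759
  k=3: S(3,0) = 193.5657; S(3,1) = 118.5955; S(3,2) = 72.6622; S(3,3) = 44.5193
  k=4: S(4,0) = 247.2910; S(4,1) = 151.5125; S(4,2) = 92.8300; S(4,3) = 56.8759; S(4,4) = 34.8472
Terminal payoffs V(N, i) = max(K - S_T, 0):
  V(4,0) = 0.000000; V(4,1) = 0.000000; V(4,2) = 0.980000; V(4,3) = 36.934088; V(4,4) = 58.962759
Backward induction: V(k, i) = exp(-r*dt) * [p * V(k+1, i) + (1-p) * V(k+1, i+1)]; then take max(V_cont, immediate exercise) for American.
  V(3,0) = exp(-r*dt) * [p*0.000000 + (1-p)*0.000000] = 0.000000; exercise = 0.000000; V(3,0) = max -> 0.000000
  V(3,1) = exp(-r*dt) * [p*0.000000 + (1-p)*0.980000] = 0.516721; exercise = 0.000000; V(3,1) = max -> 0.516721
  V(3,2) = exp(-r*dt) * [p*0.980000 + (1-p)*36.934088] = 19.924619; exercise = 21.147830; V(3,2) = max -> 21.147830
  V(3,3) = exp(-r*dt) * [p*36.934088 + (1-p)*58.962759] = 48.067483; exercise = 49.290694; V(3,3) = max -> 49.290694
  V(2,0) = exp(-r*dt) * [p*0.000000 + (1-p)*0.516721] = 0.272450; exercise = 0.000000; V(2,0) = max -> 0.272450
  V(2,1) = exp(-r*dt) * [p*0.516721 + (1-p)*21.147830] = 11.388083; exercise = 0.980000; V(2,1) = max -> 11.388083
  V(2,2) = exp(-r*dt) * [p*21.147830 + (1-p)*49.290694] = 35.710876; exercise = 36.934088; V(2,2) = max -> 36.934088
  V(1,0) = exp(-r*dt) * [p*0.272450 + (1-p)*11.388083] = 6.129802; exercise = 0.000000; V(1,0) = max -> 6.129802
  V(1,1) = exp(-r*dt) * [p*11.388083 + (1-p)*36.934088] = 24.709151; exercise = 21.147830; V(1,1) = max -> 24.709151
  V(0,0) = exp(-r*dt) * [p*6.129802 + (1-p)*24.709151] = 15.846148; exercise = 0.980000; V(0,0) = max -> 15.846148


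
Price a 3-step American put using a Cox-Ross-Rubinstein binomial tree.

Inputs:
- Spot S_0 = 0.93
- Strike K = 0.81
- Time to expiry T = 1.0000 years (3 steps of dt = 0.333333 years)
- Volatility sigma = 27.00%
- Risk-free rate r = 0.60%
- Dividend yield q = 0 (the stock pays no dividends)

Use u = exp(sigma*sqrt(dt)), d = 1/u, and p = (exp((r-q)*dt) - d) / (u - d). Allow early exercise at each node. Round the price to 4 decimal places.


Answer: Price = V(0,0) = 0.0402

Derivation:
dt = T/N = 0.333333
u = exp(sigma*sqrt(dt)) = 1.168691; d = 1/u = 0.855658
p = (exp((r-q)*dt) - d) / (u - d) = 0.467503
Discount per step: exp(-r*dt) = 0.998002
Stock lattice S(k, i) with i counting down-moves:
  k=0: S(0,0) = 0.9300
  k=1: S(1,0) = 1.0869; S(1,1) = 0.7958
  k=2: S(2,0) = 1.2702; S(2,1) = 0.9300; S(2,2) = 0.6809
  k=3: S(3,0) = 1.4845; S(3,1) = 1.0869; S(3,2) = 0.7958; S(3,3) = 0.5826
Terminal payoffs V(N, i) = max(K - S_T, 0):
  V(3,0) = 0.000000; V(3,1) = 0.000000; V(3,2) = 0.014238; V(3,3) = 0.227383
Backward induction: V(k, i) = exp(-r*dt) * [p * V(k+1, i) + (1-p) * V(k+1, i+1)]; then take max(V_cont, immediate exercise) for American.
  V(2,0) = exp(-r*dt) * [p*0.000000 + (1-p)*0.000000] = 0.000000; exercise = 0.000000; V(2,0) = max -> 0.000000
  V(2,1) = exp(-r*dt) * [p*0.000000 + (1-p)*0.014238] = 0.007567; exercise = 0.000000; V(2,1) = max -> 0.007567
  V(2,2) = exp(-r*dt) * [p*0.014238 + (1-p)*0.227383] = 0.127482; exercise = 0.129100; V(2,2) = max -> 0.129100
  V(1,0) = exp(-r*dt) * [p*0.000000 + (1-p)*0.007567] = 0.004021; exercise = 0.000000; V(1,0) = max -> 0.004021
  V(1,1) = exp(-r*dt) * [p*0.007567 + (1-p)*0.129100] = 0.072138; exercise = 0.014238; V(1,1) = max -> 0.072138
  V(0,0) = exp(-r*dt) * [p*0.004021 + (1-p)*0.072138] = 0.040213; exercise = 0.000000; V(0,0) = max -> 0.040213


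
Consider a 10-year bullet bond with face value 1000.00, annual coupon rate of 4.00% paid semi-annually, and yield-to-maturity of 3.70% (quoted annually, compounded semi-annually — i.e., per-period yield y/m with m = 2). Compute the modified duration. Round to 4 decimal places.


Answer: Modified duration = 8.2118

Derivation:
Coupon per period c = face * coupon_rate / m = 20.000000
Periods per year m = 2; per-period yield y/m = 0.018500
Number of cashflows N = 20
Cashflows (t years, CF_t, discount factor 1/(1+y/m)^(m*t), PV):
  t = 0.5000: CF_t = 20.000000, DF = 0.981836, PV = 19.636721
  t = 1.0000: CF_t = 20.000000, DF = 0.964002, PV = 19.280040
  t = 1.5000: CF_t = 20.000000, DF = 0.946492, PV = 18.929838
  t = 2.0000: CF_t = 20.000000, DF = 0.929300, PV = 18.585997
  t = 2.5000: CF_t = 20.000000, DF = 0.912420, PV = 18.248402
  t = 3.0000: CF_t = 20.000000, DF = 0.895847, PV = 17.916938
  t = 3.5000: CF_t = 20.000000, DF = 0.879575, PV = 17.591496
  t = 4.0000: CF_t = 20.000000, DF = 0.863598, PV = 17.271964
  t = 4.5000: CF_t = 20.000000, DF = 0.847912, PV = 16.958237
  t = 5.0000: CF_t = 20.000000, DF = 0.832510, PV = 16.650208
  t = 5.5000: CF_t = 20.000000, DF = 0.817389, PV = 16.347774
  t = 6.0000: CF_t = 20.000000, DF = 0.802542, PV = 16.050834
  t = 6.5000: CF_t = 20.000000, DF = 0.787964, PV = 15.759287
  t = 7.0000: CF_t = 20.000000, DF = 0.773652, PV = 15.473036
  t = 7.5000: CF_t = 20.000000, DF = 0.759599, PV = 15.191984
  t = 8.0000: CF_t = 20.000000, DF = 0.745802, PV = 14.916037
  t = 8.5000: CF_t = 20.000000, DF = 0.732255, PV = 14.645103
  t = 9.0000: CF_t = 20.000000, DF = 0.718954, PV = 14.379090
  t = 9.5000: CF_t = 20.000000, DF = 0.705895, PV = 14.117908
  t = 10.0000: CF_t = 1020.000000, DF = 0.693074, PV = 706.935034
Price P = sum_t PV_t = 1024.885927
First compute Macaulay numerator sum_t t * PV_t:
  t * PV_t at t = 0.5000: 9.818360
  t * PV_t at t = 1.0000: 19.280040
  t * PV_t at t = 1.5000: 28.394757
  t * PV_t at t = 2.0000: 37.171994
  t * PV_t at t = 2.5000: 45.621004
  t * PV_t at t = 3.0000: 53.750815
  t * PV_t at t = 3.5000: 61.570234
  t * PV_t at t = 4.0000: 69.087857
  t * PV_t at t = 4.5000: 76.312066
  t * PV_t at t = 5.0000: 83.251040
  t * PV_t at t = 5.5000: 89.912758
  t * PV_t at t = 6.0000: 96.305002
  t * PV_t at t = 6.5000: 102.435365
  t * PV_t at t = 7.0000: 108.311250
  t * PV_t at t = 7.5000: 113.939880
  t * PV_t at t = 8.0000: 119.328299
  t * PV_t at t = 8.5000: 124.483375
  t * PV_t at t = 9.0000: 129.411808
  t * PV_t at t = 9.5000: 134.120131
  t * PV_t at t = 10.0000: 7069.350344
Macaulay duration D = 8571.856379 / 1024.885927 = 8.363718
Modified duration = D / (1 + y/m) = 8.363718 / (1 + 0.018500) = 8.211799
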